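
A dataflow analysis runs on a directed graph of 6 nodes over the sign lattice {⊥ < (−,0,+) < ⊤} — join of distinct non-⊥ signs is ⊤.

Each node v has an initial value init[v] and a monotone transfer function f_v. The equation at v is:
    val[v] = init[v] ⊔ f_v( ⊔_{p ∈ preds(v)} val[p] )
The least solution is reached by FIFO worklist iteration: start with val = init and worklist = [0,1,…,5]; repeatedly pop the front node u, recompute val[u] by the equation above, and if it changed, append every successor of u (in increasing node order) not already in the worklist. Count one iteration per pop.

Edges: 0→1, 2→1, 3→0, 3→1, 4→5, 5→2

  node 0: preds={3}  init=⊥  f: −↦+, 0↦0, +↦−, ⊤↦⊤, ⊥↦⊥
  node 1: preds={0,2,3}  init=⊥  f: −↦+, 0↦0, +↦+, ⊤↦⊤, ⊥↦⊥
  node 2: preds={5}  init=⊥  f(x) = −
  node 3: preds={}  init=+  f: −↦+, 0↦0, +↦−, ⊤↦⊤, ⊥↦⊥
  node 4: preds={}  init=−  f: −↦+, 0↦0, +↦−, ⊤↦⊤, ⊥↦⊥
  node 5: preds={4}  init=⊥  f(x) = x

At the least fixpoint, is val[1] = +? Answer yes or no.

Iteration log — 8 steps:
  step 1. node 0  ⊔preds=+  new=−  old=⊥  +wl: 
  step 2. node 1  ⊔preds=⊤  new=⊤  old=⊥  +wl: 
  step 3. node 2  ⊔preds=⊥  new=−  old=⊥  +wl: 1
  step 4. node 3  ⊔preds=⊥  new=+  stable
  step 5. node 4  ⊔preds=⊥  new=−  stable
  step 6. node 5  ⊔preds=−  new=−  old=⊥  +wl: 2
  step 7. node 1  ⊔preds=⊤  new=⊤  stable
  step 8. node 2  ⊔preds=−  new=−  stable

Least fixpoint reached:
  node 0: −
  node 1: ⊤
  node 2: −
  node 3: +
  node 4: −
  node 5: −

no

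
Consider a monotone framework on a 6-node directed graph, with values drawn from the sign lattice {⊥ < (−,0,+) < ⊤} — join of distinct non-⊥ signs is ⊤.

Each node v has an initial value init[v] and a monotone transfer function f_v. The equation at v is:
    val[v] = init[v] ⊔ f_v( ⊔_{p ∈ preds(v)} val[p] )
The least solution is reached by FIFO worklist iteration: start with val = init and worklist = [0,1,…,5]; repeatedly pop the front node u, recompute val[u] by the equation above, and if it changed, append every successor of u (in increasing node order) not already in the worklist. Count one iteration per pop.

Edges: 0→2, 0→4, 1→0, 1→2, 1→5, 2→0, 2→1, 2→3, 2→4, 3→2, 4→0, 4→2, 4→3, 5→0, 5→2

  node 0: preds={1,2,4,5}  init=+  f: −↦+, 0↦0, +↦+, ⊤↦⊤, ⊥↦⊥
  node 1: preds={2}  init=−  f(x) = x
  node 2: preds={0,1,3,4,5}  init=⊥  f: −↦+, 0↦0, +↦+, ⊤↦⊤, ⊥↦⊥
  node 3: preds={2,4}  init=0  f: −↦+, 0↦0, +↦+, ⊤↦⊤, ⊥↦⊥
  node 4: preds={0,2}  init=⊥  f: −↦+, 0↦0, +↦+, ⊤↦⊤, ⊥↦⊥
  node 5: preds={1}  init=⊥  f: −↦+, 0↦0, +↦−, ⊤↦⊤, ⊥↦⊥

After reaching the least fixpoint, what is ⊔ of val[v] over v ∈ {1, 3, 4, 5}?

Trace (15 dequeues):
  [1] u=0 | in − | out + | ==
  [2] u=1 | in ⊥ | out − | ==
  [3] u=2 | in ⊤ | out ⊤ | prev ⊥ | push {0,1}
  [4] u=3 | in ⊤ | out ⊤ | prev 0 | push {2}
  [5] u=4 | in ⊤ | out ⊤ | prev ⊥ | push {3}
  [6] u=5 | in − | out + | prev ⊥ | push {}
  [7] u=0 | in ⊤ | out ⊤ | prev + | push {4}
  [8] u=1 | in ⊤ | out ⊤ | prev − | push {0,5}
  [9] u=2 | in ⊤ | out ⊤ | ==
  [10] u=3 | in ⊤ | out ⊤ | ==
  [11] u=4 | in ⊤ | out ⊤ | ==
  [12] u=0 | in ⊤ | out ⊤ | ==
  [13] u=5 | in ⊤ | out ⊤ | prev + | push {0,2}
  [14] u=0 | in ⊤ | out ⊤ | ==
  [15] u=2 | in ⊤ | out ⊤ | ==

Converged values:
  [0] ⊤
  [1] ⊤
  [2] ⊤
  [3] ⊤
  [4] ⊤
  [5] ⊤

⊤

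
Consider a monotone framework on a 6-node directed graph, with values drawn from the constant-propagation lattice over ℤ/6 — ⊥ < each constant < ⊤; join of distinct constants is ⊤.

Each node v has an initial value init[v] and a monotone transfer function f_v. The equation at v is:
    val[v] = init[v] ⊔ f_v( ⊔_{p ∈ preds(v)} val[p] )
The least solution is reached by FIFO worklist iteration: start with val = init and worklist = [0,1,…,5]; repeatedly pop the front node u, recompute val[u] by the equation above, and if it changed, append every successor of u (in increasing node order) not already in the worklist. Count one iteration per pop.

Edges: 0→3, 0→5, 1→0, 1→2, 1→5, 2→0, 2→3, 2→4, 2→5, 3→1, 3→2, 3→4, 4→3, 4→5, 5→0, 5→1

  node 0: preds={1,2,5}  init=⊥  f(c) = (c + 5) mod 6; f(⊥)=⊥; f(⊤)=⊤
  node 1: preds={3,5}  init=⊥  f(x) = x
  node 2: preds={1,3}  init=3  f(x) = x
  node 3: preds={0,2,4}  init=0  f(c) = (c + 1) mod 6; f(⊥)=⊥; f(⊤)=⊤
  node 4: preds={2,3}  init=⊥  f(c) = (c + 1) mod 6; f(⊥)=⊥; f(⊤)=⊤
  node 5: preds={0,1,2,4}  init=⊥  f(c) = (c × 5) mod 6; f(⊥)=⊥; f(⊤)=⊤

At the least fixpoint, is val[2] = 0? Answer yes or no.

no

Trace (12 dequeues):
  [1] u=0 | in 3 | out 2 | prev ⊥ | push {}
  [2] u=1 | in 0 | out 0 | prev ⊥ | push {0}
  [3] u=2 | in 0 | out ⊤ | prev 3 | push {}
  [4] u=3 | in ⊤ | out ⊤ | prev 0 | push {1,2}
  [5] u=4 | in ⊤ | out ⊤ | prev ⊥ | push {3}
  [6] u=5 | in ⊤ | out ⊤ | prev ⊥ | push {}
  [7] u=0 | in ⊤ | out ⊤ | prev 2 | push {5}
  [8] u=1 | in ⊤ | out ⊤ | prev 0 | push {0}
  [9] u=2 | in ⊤ | out ⊤ | ==
  [10] u=3 | in ⊤ | out ⊤ | ==
  [11] u=5 | in ⊤ | out ⊤ | ==
  [12] u=0 | in ⊤ | out ⊤ | ==

Converged values:
  [0] ⊤
  [1] ⊤
  [2] ⊤
  [3] ⊤
  [4] ⊤
  [5] ⊤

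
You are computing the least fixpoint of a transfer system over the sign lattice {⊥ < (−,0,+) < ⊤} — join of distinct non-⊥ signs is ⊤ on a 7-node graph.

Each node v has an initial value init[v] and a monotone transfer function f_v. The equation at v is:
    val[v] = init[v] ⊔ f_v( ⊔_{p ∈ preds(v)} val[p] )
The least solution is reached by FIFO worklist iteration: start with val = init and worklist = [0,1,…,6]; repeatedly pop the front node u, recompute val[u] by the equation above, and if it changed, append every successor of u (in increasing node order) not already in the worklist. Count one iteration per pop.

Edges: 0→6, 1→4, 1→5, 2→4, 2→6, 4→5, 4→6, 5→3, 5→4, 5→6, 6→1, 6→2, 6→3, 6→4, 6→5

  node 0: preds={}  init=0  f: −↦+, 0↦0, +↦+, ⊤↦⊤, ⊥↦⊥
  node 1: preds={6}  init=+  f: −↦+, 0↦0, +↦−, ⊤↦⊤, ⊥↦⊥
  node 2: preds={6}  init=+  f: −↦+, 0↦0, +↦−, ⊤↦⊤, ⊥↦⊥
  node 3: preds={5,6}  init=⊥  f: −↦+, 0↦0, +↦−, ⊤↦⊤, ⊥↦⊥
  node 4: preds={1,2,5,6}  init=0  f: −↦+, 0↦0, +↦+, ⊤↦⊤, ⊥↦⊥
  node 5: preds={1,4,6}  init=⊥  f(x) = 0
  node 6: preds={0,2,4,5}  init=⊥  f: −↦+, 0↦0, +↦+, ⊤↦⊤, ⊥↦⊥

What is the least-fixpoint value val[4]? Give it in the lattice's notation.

Trace (14 dequeues):
  [1] u=0 | in ⊥ | out 0 | ==
  [2] u=1 | in ⊥ | out + | ==
  [3] u=2 | in ⊥ | out + | ==
  [4] u=3 | in ⊥ | out ⊥ | ==
  [5] u=4 | in + | out ⊤ | prev 0 | push {}
  [6] u=5 | in ⊤ | out 0 | prev ⊥ | push {3,4}
  [7] u=6 | in ⊤ | out ⊤ | prev ⊥ | push {1,2,5}
  [8] u=3 | in ⊤ | out ⊤ | prev ⊥ | push {}
  [9] u=4 | in ⊤ | out ⊤ | ==
  [10] u=1 | in ⊤ | out ⊤ | prev + | push {4}
  [11] u=2 | in ⊤ | out ⊤ | prev + | push {6}
  [12] u=5 | in ⊤ | out 0 | ==
  [13] u=4 | in ⊤ | out ⊤ | ==
  [14] u=6 | in ⊤ | out ⊤ | ==

Converged values:
  [0] 0
  [1] ⊤
  [2] ⊤
  [3] ⊤
  [4] ⊤
  [5] 0
  [6] ⊤

⊤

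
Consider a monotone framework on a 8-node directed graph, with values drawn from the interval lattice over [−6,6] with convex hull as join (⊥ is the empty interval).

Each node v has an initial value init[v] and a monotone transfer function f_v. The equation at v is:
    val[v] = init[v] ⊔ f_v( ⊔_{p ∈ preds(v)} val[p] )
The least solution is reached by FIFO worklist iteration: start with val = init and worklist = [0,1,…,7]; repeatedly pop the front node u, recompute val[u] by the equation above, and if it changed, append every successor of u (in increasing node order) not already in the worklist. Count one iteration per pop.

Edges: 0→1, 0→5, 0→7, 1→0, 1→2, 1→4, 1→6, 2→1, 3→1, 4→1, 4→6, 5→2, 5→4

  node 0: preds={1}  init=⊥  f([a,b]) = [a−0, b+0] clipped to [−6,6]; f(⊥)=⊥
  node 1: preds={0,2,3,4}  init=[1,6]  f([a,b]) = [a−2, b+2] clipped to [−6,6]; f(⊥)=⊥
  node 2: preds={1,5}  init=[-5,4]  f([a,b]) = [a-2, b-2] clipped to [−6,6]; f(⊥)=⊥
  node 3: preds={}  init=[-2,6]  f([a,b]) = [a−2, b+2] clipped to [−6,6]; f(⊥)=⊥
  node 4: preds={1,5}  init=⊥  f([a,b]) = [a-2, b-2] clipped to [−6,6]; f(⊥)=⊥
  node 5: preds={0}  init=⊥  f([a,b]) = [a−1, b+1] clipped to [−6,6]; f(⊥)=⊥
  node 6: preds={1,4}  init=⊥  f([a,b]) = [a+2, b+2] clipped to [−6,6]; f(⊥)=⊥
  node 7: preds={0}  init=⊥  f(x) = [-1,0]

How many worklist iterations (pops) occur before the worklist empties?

16

Iteration log — 16 steps:
  step 1. node 0  ⊔preds=[1,6]  new=[1,6]  old=⊥  +wl: 
  step 2. node 1  ⊔preds=[-5,6]  new=[-6,6]  old=[1,6]  +wl: 0
  step 3. node 2  ⊔preds=[-6,6]  new=[-6,4]  old=[-5,4]  +wl: 1
  step 4. node 3  ⊔preds=⊥  new=[-2,6]  stable
  step 5. node 4  ⊔preds=[-6,6]  new=[-6,4]  old=⊥  +wl: 
  step 6. node 5  ⊔preds=[1,6]  new=[0,6]  old=⊥  +wl: 2,4
  step 7. node 6  ⊔preds=[-6,6]  new=[-4,6]  old=⊥  +wl: 
  step 8. node 7  ⊔preds=[1,6]  new=[-1,0]  old=⊥  +wl: 
  step 9. node 0  ⊔preds=[-6,6]  new=[-6,6]  old=[1,6]  +wl: 5,7
  step 10. node 1  ⊔preds=[-6,6]  new=[-6,6]  stable
  step 11. node 2  ⊔preds=[-6,6]  new=[-6,4]  stable
  step 12. node 4  ⊔preds=[-6,6]  new=[-6,4]  stable
  step 13. node 5  ⊔preds=[-6,6]  new=[-6,6]  old=[0,6]  +wl: 2,4
  step 14. node 7  ⊔preds=[-6,6]  new=[-1,0]  stable
  step 15. node 2  ⊔preds=[-6,6]  new=[-6,4]  stable
  step 16. node 4  ⊔preds=[-6,6]  new=[-6,4]  stable

Least fixpoint reached:
  node 0: [-6,6]
  node 1: [-6,6]
  node 2: [-6,4]
  node 3: [-2,6]
  node 4: [-6,4]
  node 5: [-6,6]
  node 6: [-4,6]
  node 7: [-1,0]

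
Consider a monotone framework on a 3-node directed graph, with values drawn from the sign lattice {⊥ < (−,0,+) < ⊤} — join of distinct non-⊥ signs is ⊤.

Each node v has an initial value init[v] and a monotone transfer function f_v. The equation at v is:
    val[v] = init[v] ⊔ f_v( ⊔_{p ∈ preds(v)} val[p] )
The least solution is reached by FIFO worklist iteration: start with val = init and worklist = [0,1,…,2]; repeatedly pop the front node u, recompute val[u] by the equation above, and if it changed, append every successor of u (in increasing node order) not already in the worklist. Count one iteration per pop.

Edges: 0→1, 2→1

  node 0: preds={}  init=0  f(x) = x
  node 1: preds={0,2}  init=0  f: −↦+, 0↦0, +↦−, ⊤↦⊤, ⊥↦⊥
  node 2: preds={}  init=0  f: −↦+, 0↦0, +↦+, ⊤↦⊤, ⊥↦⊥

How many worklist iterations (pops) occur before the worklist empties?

3

Trace (3 dequeues):
  [1] u=0 | in ⊥ | out 0 | ==
  [2] u=1 | in 0 | out 0 | ==
  [3] u=2 | in ⊥ | out 0 | ==

Converged values:
  [0] 0
  [1] 0
  [2] 0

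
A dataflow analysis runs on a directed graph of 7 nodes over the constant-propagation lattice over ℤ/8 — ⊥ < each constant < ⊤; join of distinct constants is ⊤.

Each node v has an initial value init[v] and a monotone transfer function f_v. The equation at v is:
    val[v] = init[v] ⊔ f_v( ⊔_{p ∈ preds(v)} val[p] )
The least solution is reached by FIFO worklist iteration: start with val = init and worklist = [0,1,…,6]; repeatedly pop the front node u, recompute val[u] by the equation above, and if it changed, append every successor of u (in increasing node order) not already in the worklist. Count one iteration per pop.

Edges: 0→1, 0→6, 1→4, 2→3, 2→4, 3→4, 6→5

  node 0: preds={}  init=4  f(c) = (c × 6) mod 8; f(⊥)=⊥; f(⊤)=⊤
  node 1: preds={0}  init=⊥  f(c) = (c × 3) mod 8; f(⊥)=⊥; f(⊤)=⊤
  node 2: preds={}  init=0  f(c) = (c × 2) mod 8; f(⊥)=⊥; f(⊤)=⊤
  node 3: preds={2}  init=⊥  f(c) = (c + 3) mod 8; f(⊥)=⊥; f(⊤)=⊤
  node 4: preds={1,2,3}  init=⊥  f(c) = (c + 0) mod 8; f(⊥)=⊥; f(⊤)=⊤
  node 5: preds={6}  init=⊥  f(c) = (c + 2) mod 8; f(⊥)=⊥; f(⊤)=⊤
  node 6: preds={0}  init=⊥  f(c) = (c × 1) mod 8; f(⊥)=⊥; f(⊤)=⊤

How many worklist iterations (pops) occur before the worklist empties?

Worklist (8 pops):
  #1 pop 0: in=⊥ → 4 (no change)
  #2 pop 1: in=4 → 4 (was ⊥); enqueue []
  #3 pop 2: in=⊥ → 0 (no change)
  #4 pop 3: in=0 → 3 (was ⊥); enqueue []
  #5 pop 4: in=⊤ → ⊤ (was ⊥); enqueue []
  #6 pop 5: in=⊥ → ⊥ (no change)
  #7 pop 6: in=4 → 4 (was ⊥); enqueue [5]
  #8 pop 5: in=4 → 6 (was ⊥); enqueue []

Fixpoint:
  val[0] = 4
  val[1] = 4
  val[2] = 0
  val[3] = 3
  val[4] = ⊤
  val[5] = 6
  val[6] = 4

8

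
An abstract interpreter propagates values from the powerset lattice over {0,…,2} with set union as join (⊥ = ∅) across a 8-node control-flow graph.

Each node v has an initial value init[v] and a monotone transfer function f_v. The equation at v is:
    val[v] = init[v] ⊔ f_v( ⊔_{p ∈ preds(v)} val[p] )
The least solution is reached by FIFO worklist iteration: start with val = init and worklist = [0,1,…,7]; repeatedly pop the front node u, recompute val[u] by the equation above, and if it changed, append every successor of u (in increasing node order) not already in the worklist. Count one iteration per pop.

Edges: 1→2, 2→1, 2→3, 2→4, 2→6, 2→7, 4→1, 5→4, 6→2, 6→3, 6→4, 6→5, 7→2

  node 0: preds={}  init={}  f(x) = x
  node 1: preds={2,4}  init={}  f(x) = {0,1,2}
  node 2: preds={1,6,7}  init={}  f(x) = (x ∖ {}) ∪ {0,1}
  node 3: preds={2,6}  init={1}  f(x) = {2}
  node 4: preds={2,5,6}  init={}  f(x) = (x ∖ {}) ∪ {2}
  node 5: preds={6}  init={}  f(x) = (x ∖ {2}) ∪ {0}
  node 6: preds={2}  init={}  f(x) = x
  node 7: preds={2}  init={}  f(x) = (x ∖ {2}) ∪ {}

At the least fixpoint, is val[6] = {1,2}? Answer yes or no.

Trace (14 dequeues):
  [1] u=0 | in {} | out {} | ==
  [2] u=1 | in {} | out {0,1,2} | prev {} | push {}
  [3] u=2 | in {0,1,2} | out {0,1,2} | prev {} | push {1}
  [4] u=3 | in {0,1,2} | out {1,2} | prev {1} | push {}
  [5] u=4 | in {0,1,2} | out {0,1,2} | prev {} | push {}
  [6] u=5 | in {} | out {0} | prev {} | push {4}
  [7] u=6 | in {0,1,2} | out {0,1,2} | prev {} | push {2,3,5}
  [8] u=7 | in {0,1,2} | out {0,1} | prev {} | push {}
  [9] u=1 | in {0,1,2} | out {0,1,2} | ==
  [10] u=4 | in {0,1,2} | out {0,1,2} | ==
  [11] u=2 | in {0,1,2} | out {0,1,2} | ==
  [12] u=3 | in {0,1,2} | out {1,2} | ==
  [13] u=5 | in {0,1,2} | out {0,1} | prev {0} | push {4}
  [14] u=4 | in {0,1,2} | out {0,1,2} | ==

Converged values:
  [0] {}
  [1] {0,1,2}
  [2] {0,1,2}
  [3] {1,2}
  [4] {0,1,2}
  [5] {0,1}
  [6] {0,1,2}
  [7] {0,1}

no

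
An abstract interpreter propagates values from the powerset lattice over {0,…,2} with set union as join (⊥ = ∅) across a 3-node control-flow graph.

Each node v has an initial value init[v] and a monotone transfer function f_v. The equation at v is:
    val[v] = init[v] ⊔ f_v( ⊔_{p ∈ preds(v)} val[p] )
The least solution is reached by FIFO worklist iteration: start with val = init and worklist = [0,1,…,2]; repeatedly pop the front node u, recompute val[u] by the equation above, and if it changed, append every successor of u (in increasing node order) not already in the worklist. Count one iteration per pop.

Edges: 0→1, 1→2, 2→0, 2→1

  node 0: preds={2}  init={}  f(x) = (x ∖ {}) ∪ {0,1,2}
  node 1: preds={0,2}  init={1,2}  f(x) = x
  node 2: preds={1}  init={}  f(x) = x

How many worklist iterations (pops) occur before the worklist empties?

Trace (5 dequeues):
  [1] u=0 | in {} | out {0,1,2} | prev {} | push {}
  [2] u=1 | in {0,1,2} | out {0,1,2} | prev {1,2} | push {}
  [3] u=2 | in {0,1,2} | out {0,1,2} | prev {} | push {0,1}
  [4] u=0 | in {0,1,2} | out {0,1,2} | ==
  [5] u=1 | in {0,1,2} | out {0,1,2} | ==

Converged values:
  [0] {0,1,2}
  [1] {0,1,2}
  [2] {0,1,2}

5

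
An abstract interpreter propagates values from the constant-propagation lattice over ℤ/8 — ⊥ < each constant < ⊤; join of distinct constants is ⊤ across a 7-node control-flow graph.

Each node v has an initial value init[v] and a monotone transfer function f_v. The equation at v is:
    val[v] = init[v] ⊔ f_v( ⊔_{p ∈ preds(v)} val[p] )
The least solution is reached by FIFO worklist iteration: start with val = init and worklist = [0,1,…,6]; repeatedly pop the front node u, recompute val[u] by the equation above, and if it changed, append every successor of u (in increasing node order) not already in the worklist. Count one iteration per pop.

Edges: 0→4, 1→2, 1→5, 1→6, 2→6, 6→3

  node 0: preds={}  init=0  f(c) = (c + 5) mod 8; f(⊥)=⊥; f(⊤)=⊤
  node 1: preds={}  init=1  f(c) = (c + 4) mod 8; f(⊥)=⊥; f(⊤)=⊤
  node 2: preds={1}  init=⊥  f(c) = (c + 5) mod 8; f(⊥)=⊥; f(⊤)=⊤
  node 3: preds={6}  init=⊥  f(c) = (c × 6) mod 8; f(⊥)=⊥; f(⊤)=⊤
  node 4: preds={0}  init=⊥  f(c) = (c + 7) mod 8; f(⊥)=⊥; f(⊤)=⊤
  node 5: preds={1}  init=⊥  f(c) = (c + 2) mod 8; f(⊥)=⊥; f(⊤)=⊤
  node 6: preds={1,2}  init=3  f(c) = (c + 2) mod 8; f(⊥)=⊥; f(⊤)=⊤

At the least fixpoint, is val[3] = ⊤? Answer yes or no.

yes

Worklist (8 pops):
  #1 pop 0: in=⊥ → 0 (no change)
  #2 pop 1: in=⊥ → 1 (no change)
  #3 pop 2: in=1 → 6 (was ⊥); enqueue []
  #4 pop 3: in=3 → 2 (was ⊥); enqueue []
  #5 pop 4: in=0 → 7 (was ⊥); enqueue []
  #6 pop 5: in=1 → 3 (was ⊥); enqueue []
  #7 pop 6: in=⊤ → ⊤ (was 3); enqueue [3]
  #8 pop 3: in=⊤ → ⊤ (was 2); enqueue []

Fixpoint:
  val[0] = 0
  val[1] = 1
  val[2] = 6
  val[3] = ⊤
  val[4] = 7
  val[5] = 3
  val[6] = ⊤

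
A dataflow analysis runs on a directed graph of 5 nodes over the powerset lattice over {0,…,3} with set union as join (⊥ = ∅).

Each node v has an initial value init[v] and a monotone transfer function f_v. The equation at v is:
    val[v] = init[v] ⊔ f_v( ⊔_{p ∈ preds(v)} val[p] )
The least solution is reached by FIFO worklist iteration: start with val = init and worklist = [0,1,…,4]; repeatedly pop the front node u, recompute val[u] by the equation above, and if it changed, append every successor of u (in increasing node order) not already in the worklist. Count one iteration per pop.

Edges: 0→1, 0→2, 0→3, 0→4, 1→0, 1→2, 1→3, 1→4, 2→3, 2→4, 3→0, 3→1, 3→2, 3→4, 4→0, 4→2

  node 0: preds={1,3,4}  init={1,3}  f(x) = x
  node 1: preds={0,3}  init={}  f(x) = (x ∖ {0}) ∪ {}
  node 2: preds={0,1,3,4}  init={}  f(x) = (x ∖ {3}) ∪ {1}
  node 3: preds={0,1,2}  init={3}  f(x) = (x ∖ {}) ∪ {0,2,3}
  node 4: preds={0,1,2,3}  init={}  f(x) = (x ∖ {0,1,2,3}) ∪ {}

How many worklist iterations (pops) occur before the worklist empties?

11

Trace (11 dequeues):
  [1] u=0 | in {3} | out {1,3} | ==
  [2] u=1 | in {1,3} | out {1,3} | prev {} | push {0}
  [3] u=2 | in {1,3} | out {1} | prev {} | push {}
  [4] u=3 | in {1,3} | out {0,1,2,3} | prev {3} | push {1,2}
  [5] u=4 | in {0,1,2,3} | out {} | ==
  [6] u=0 | in {0,1,2,3} | out {0,1,2,3} | prev {1,3} | push {3,4}
  [7] u=1 | in {0,1,2,3} | out {1,2,3} | prev {1,3} | push {0}
  [8] u=2 | in {0,1,2,3} | out {0,1,2} | prev {1} | push {}
  [9] u=3 | in {0,1,2,3} | out {0,1,2,3} | ==
  [10] u=4 | in {0,1,2,3} | out {} | ==
  [11] u=0 | in {0,1,2,3} | out {0,1,2,3} | ==

Converged values:
  [0] {0,1,2,3}
  [1] {1,2,3}
  [2] {0,1,2}
  [3] {0,1,2,3}
  [4] {}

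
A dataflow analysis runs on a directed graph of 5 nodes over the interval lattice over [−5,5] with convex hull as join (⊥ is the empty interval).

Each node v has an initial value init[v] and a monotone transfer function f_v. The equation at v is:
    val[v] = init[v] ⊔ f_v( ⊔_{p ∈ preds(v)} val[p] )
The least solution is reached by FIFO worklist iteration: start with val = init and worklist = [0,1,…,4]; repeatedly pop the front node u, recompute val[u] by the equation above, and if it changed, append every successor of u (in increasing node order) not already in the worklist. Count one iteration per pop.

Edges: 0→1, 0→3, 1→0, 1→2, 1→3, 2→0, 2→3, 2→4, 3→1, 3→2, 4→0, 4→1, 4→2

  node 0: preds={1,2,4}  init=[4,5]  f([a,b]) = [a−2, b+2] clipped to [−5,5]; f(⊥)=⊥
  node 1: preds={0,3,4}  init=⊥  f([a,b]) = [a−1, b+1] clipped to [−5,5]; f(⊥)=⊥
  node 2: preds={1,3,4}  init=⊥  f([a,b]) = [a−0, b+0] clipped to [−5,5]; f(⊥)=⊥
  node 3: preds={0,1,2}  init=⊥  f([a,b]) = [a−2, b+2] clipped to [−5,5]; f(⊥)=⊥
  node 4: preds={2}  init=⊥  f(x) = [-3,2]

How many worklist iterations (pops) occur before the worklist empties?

Trace (13 dequeues):
  [1] u=0 | in ⊥ | out [4,5] | ==
  [2] u=1 | in [4,5] | out [3,5] | prev ⊥ | push {0}
  [3] u=2 | in [3,5] | out [3,5] | prev ⊥ | push {}
  [4] u=3 | in [3,5] | out [1,5] | prev ⊥ | push {1,2}
  [5] u=4 | in [3,5] | out [-3,2] | prev ⊥ | push {}
  [6] u=0 | in [-3,5] | out [-5,5] | prev [4,5] | push {3}
  [7] u=1 | in [-5,5] | out [-5,5] | prev [3,5] | push {0}
  [8] u=2 | in [-5,5] | out [-5,5] | prev [3,5] | push {4}
  [9] u=3 | in [-5,5] | out [-5,5] | prev [1,5] | push {1,2}
  [10] u=0 | in [-5,5] | out [-5,5] | ==
  [11] u=4 | in [-5,5] | out [-3,2] | ==
  [12] u=1 | in [-5,5] | out [-5,5] | ==
  [13] u=2 | in [-5,5] | out [-5,5] | ==

Converged values:
  [0] [-5,5]
  [1] [-5,5]
  [2] [-5,5]
  [3] [-5,5]
  [4] [-3,2]

13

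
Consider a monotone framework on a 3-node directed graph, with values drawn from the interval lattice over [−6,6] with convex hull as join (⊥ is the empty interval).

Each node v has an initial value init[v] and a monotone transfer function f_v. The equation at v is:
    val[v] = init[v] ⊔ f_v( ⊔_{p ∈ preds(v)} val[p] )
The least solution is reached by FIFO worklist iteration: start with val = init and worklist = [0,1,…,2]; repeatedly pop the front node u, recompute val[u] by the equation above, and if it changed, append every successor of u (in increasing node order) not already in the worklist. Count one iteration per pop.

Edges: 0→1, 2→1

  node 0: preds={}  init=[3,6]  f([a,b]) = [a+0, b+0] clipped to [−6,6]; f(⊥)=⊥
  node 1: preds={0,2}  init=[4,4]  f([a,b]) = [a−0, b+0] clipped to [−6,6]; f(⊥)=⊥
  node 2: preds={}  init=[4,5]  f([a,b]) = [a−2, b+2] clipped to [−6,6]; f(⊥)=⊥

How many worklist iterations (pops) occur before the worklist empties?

Worklist (3 pops):
  #1 pop 0: in=⊥ → [3,6] (no change)
  #2 pop 1: in=[3,6] → [3,6] (was [4,4]); enqueue []
  #3 pop 2: in=⊥ → [4,5] (no change)

Fixpoint:
  val[0] = [3,6]
  val[1] = [3,6]
  val[2] = [4,5]

3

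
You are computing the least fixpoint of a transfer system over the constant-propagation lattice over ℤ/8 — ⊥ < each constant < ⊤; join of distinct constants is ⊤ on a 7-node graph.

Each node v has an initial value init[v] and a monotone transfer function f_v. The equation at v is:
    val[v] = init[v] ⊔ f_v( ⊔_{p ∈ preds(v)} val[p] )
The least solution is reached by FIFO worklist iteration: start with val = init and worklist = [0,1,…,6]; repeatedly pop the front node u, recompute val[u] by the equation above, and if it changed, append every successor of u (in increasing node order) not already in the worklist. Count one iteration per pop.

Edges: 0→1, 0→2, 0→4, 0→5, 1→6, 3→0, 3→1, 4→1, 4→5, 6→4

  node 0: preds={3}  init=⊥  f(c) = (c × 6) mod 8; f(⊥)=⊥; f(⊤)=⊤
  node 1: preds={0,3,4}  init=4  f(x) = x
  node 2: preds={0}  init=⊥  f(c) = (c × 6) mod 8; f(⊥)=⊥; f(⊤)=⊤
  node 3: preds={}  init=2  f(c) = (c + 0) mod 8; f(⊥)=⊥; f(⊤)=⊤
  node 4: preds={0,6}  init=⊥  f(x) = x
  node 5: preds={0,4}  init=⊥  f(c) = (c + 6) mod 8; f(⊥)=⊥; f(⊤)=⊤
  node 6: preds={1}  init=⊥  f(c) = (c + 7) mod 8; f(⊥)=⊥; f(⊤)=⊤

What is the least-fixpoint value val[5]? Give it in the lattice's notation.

⊤

Trace (11 dequeues):
  [1] u=0 | in 2 | out 4 | prev ⊥ | push {}
  [2] u=1 | in ⊤ | out ⊤ | prev 4 | push {}
  [3] u=2 | in 4 | out 0 | prev ⊥ | push {}
  [4] u=3 | in ⊥ | out 2 | ==
  [5] u=4 | in 4 | out 4 | prev ⊥ | push {1}
  [6] u=5 | in 4 | out 2 | prev ⊥ | push {}
  [7] u=6 | in ⊤ | out ⊤ | prev ⊥ | push {4}
  [8] u=1 | in ⊤ | out ⊤ | ==
  [9] u=4 | in ⊤ | out ⊤ | prev 4 | push {1,5}
  [10] u=1 | in ⊤ | out ⊤ | ==
  [11] u=5 | in ⊤ | out ⊤ | prev 2 | push {}

Converged values:
  [0] 4
  [1] ⊤
  [2] 0
  [3] 2
  [4] ⊤
  [5] ⊤
  [6] ⊤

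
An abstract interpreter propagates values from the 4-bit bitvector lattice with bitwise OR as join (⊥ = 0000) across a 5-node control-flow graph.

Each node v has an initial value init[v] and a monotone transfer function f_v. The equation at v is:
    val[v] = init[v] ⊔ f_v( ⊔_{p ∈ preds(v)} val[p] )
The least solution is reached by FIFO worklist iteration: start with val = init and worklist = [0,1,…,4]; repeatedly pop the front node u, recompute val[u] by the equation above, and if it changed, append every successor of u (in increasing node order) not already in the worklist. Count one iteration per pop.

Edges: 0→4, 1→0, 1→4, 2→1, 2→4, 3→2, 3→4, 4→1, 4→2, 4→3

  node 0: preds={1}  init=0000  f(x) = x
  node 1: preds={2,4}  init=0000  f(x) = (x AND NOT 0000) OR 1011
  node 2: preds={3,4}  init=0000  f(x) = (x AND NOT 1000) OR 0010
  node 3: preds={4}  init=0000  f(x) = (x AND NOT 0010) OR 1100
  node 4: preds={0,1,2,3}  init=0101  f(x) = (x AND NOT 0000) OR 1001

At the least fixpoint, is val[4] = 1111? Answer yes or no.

yes

Worklist (10 pops):
  #1 pop 0: in=0000 → 0000 (no change)
  #2 pop 1: in=0101 → 1111 (was 0000); enqueue [0]
  #3 pop 2: in=0101 → 0111 (was 0000); enqueue [1]
  #4 pop 3: in=0101 → 1101 (was 0000); enqueue [2]
  #5 pop 4: in=1111 → 1111 (was 0101); enqueue [3]
  #6 pop 0: in=1111 → 1111 (was 0000); enqueue [4]
  #7 pop 1: in=1111 → 1111 (no change)
  #8 pop 2: in=1111 → 0111 (no change)
  #9 pop 3: in=1111 → 1101 (no change)
  #10 pop 4: in=1111 → 1111 (no change)

Fixpoint:
  val[0] = 1111
  val[1] = 1111
  val[2] = 0111
  val[3] = 1101
  val[4] = 1111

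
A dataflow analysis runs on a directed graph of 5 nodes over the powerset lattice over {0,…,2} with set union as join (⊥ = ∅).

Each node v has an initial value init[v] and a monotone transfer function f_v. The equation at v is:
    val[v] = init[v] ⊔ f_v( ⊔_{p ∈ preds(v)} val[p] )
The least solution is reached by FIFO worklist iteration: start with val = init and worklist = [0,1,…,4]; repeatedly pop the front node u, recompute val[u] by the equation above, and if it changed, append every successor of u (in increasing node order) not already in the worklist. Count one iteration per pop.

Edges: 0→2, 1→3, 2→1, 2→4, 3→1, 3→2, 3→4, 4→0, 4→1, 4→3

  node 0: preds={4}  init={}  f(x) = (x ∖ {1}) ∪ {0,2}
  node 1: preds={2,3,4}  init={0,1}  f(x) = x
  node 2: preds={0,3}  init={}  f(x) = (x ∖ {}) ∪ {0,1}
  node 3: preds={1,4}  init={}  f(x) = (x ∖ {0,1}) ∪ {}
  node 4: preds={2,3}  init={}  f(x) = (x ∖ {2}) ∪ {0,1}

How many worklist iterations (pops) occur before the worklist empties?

11

Worklist (11 pops):
  #1 pop 0: in={} → {0,2} (was {}); enqueue []
  #2 pop 1: in={} → {0,1} (no change)
  #3 pop 2: in={0,2} → {0,1,2} (was {}); enqueue [1]
  #4 pop 3: in={0,1} → {} (no change)
  #5 pop 4: in={0,1,2} → {0,1} (was {}); enqueue [0,3]
  #6 pop 1: in={0,1,2} → {0,1,2} (was {0,1}); enqueue []
  #7 pop 0: in={0,1} → {0,2} (no change)
  #8 pop 3: in={0,1,2} → {2} (was {}); enqueue [1,2,4]
  #9 pop 1: in={0,1,2} → {0,1,2} (no change)
  #10 pop 2: in={0,2} → {0,1,2} (no change)
  #11 pop 4: in={0,1,2} → {0,1} (no change)

Fixpoint:
  val[0] = {0,2}
  val[1] = {0,1,2}
  val[2] = {0,1,2}
  val[3] = {2}
  val[4] = {0,1}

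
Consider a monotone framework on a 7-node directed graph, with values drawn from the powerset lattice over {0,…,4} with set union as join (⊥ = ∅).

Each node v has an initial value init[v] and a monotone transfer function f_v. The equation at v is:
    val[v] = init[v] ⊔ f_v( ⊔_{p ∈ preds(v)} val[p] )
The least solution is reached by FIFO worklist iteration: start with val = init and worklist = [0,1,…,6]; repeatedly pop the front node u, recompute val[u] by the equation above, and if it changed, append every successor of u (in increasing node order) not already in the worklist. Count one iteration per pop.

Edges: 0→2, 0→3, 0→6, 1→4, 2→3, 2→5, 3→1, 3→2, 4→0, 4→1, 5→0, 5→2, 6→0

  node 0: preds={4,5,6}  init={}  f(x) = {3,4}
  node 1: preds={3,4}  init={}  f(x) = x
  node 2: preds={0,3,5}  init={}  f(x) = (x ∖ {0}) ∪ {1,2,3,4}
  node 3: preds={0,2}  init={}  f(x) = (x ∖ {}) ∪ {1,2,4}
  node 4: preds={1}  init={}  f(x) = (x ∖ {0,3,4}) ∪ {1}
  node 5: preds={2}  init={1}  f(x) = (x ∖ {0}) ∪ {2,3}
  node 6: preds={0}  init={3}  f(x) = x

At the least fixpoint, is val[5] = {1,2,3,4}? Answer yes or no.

Iteration log — 13 steps:
  step 1. node 0  ⊔preds={1,3}  new={3,4}  old={}  +wl: 
  step 2. node 1  ⊔preds={}  new={}  stable
  step 3. node 2  ⊔preds={1,3,4}  new={1,2,3,4}  old={}  +wl: 
  step 4. node 3  ⊔preds={1,2,3,4}  new={1,2,3,4}  old={}  +wl: 1,2
  step 5. node 4  ⊔preds={}  new={1}  old={}  +wl: 0
  step 6. node 5  ⊔preds={1,2,3,4}  new={1,2,3,4}  old={1}  +wl: 
  step 7. node 6  ⊔preds={3,4}  new={3,4}  old={3}  +wl: 
  step 8. node 1  ⊔preds={1,2,3,4}  new={1,2,3,4}  old={}  +wl: 4
  step 9. node 2  ⊔preds={1,2,3,4}  new={1,2,3,4}  stable
  step 10. node 0  ⊔preds={1,2,3,4}  new={3,4}  stable
  step 11. node 4  ⊔preds={1,2,3,4}  new={1,2}  old={1}  +wl: 0,1
  step 12. node 0  ⊔preds={1,2,3,4}  new={3,4}  stable
  step 13. node 1  ⊔preds={1,2,3,4}  new={1,2,3,4}  stable

Least fixpoint reached:
  node 0: {3,4}
  node 1: {1,2,3,4}
  node 2: {1,2,3,4}
  node 3: {1,2,3,4}
  node 4: {1,2}
  node 5: {1,2,3,4}
  node 6: {3,4}

yes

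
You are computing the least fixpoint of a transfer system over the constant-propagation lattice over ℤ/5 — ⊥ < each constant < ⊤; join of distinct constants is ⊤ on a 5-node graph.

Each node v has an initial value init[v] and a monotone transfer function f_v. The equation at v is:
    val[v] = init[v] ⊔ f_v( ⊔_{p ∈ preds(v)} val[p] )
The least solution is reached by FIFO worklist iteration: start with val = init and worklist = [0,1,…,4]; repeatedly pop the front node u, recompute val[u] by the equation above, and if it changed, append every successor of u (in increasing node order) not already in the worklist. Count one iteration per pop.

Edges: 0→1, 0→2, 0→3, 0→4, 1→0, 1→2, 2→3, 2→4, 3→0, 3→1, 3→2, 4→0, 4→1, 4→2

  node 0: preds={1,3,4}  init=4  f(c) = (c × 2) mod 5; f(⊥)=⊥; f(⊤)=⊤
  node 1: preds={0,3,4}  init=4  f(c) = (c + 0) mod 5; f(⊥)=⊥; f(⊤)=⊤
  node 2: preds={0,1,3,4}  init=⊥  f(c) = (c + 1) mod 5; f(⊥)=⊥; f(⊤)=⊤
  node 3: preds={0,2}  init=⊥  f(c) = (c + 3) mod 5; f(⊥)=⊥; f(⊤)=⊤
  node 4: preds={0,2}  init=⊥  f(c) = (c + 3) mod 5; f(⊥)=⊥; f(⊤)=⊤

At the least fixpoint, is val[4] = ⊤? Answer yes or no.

Iteration log — 8 steps:
  step 1. node 0  ⊔preds=4  new=⊤  old=4  +wl: 
  step 2. node 1  ⊔preds=⊤  new=⊤  old=4  +wl: 0
  step 3. node 2  ⊔preds=⊤  new=⊤  old=⊥  +wl: 
  step 4. node 3  ⊔preds=⊤  new=⊤  old=⊥  +wl: 1,2
  step 5. node 4  ⊔preds=⊤  new=⊤  old=⊥  +wl: 
  step 6. node 0  ⊔preds=⊤  new=⊤  stable
  step 7. node 1  ⊔preds=⊤  new=⊤  stable
  step 8. node 2  ⊔preds=⊤  new=⊤  stable

Least fixpoint reached:
  node 0: ⊤
  node 1: ⊤
  node 2: ⊤
  node 3: ⊤
  node 4: ⊤

yes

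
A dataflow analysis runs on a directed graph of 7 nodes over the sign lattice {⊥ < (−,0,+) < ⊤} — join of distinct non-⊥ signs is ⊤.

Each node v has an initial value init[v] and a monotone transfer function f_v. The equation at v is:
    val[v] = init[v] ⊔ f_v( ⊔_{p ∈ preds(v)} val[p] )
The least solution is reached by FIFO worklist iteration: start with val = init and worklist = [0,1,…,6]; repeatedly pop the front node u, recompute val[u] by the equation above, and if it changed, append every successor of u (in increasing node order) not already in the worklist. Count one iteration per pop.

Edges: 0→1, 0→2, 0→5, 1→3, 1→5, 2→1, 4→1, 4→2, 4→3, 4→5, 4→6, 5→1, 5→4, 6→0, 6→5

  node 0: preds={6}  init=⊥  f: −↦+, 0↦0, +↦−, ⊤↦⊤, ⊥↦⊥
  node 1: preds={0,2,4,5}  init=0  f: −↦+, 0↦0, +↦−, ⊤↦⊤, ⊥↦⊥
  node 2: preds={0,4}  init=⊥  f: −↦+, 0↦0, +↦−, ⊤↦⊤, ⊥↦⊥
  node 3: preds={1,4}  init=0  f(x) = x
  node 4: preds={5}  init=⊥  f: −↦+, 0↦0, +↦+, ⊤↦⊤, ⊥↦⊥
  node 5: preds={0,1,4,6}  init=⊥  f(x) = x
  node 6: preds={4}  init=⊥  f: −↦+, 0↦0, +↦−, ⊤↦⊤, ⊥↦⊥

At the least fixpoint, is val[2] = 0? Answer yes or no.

yes

Worklist (19 pops):
  #1 pop 0: in=⊥ → ⊥ (no change)
  #2 pop 1: in=⊥ → 0 (no change)
  #3 pop 2: in=⊥ → ⊥ (no change)
  #4 pop 3: in=0 → 0 (no change)
  #5 pop 4: in=⊥ → ⊥ (no change)
  #6 pop 5: in=0 → 0 (was ⊥); enqueue [1,4]
  #7 pop 6: in=⊥ → ⊥ (no change)
  #8 pop 1: in=0 → 0 (no change)
  #9 pop 4: in=0 → 0 (was ⊥); enqueue [1,2,3,5,6]
  #10 pop 1: in=0 → 0 (no change)
  #11 pop 2: in=0 → 0 (was ⊥); enqueue [1]
  #12 pop 3: in=0 → 0 (no change)
  #13 pop 5: in=0 → 0 (no change)
  #14 pop 6: in=0 → 0 (was ⊥); enqueue [0,5]
  #15 pop 1: in=0 → 0 (no change)
  #16 pop 0: in=0 → 0 (was ⊥); enqueue [1,2]
  #17 pop 5: in=0 → 0 (no change)
  #18 pop 1: in=0 → 0 (no change)
  #19 pop 2: in=0 → 0 (no change)

Fixpoint:
  val[0] = 0
  val[1] = 0
  val[2] = 0
  val[3] = 0
  val[4] = 0
  val[5] = 0
  val[6] = 0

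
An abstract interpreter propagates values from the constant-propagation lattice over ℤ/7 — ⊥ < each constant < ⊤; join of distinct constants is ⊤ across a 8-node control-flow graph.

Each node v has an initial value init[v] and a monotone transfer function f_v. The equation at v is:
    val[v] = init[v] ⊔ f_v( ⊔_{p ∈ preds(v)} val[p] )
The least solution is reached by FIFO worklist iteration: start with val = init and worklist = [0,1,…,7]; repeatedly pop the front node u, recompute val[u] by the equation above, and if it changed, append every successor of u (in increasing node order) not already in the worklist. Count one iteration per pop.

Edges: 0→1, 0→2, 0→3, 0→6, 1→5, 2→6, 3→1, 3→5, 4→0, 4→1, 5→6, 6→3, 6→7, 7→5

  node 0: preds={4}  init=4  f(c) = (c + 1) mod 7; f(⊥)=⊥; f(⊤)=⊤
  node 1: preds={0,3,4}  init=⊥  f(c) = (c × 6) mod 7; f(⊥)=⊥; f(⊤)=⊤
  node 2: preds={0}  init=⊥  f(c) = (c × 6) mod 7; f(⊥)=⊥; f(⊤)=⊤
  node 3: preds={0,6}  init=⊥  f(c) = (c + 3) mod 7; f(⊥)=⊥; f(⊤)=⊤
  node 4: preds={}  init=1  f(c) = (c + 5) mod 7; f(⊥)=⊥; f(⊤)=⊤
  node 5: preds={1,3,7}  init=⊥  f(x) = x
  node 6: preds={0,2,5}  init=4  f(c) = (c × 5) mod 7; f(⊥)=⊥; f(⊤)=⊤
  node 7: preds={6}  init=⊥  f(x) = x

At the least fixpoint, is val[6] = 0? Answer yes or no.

Trace (11 dequeues):
  [1] u=0 | in 1 | out ⊤ | prev 4 | push {}
  [2] u=1 | in ⊤ | out ⊤ | prev ⊥ | push {}
  [3] u=2 | in ⊤ | out ⊤ | prev ⊥ | push {}
  [4] u=3 | in ⊤ | out ⊤ | prev ⊥ | push {1}
  [5] u=4 | in ⊥ | out 1 | ==
  [6] u=5 | in ⊤ | out ⊤ | prev ⊥ | push {}
  [7] u=6 | in ⊤ | out ⊤ | prev 4 | push {3}
  [8] u=7 | in ⊤ | out ⊤ | prev ⊥ | push {5}
  [9] u=1 | in ⊤ | out ⊤ | ==
  [10] u=3 | in ⊤ | out ⊤ | ==
  [11] u=5 | in ⊤ | out ⊤ | ==

Converged values:
  [0] ⊤
  [1] ⊤
  [2] ⊤
  [3] ⊤
  [4] 1
  [5] ⊤
  [6] ⊤
  [7] ⊤

no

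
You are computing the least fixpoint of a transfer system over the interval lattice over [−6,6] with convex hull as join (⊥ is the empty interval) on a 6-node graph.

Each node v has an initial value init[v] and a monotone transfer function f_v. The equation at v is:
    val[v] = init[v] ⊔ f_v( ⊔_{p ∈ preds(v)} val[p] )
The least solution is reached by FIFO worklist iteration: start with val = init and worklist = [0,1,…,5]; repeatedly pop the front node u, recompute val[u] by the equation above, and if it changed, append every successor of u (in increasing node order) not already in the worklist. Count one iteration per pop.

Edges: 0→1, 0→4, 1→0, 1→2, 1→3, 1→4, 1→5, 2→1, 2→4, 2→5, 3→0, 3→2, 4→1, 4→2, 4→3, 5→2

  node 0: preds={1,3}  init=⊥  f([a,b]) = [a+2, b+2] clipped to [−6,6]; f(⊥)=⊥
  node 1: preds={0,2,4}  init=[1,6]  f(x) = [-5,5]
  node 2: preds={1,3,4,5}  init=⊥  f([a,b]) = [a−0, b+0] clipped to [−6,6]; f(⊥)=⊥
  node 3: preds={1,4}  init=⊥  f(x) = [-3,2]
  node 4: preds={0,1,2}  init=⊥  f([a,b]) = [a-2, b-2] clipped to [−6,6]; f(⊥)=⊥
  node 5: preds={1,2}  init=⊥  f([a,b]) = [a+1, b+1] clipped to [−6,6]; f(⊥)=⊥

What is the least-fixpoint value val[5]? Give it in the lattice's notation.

[-5,6]

Trace (14 dequeues):
  [1] u=0 | in [1,6] | out [3,6] | prev ⊥ | push {}
  [2] u=1 | in [3,6] | out [-5,6] | prev [1,6] | push {0}
  [3] u=2 | in [-5,6] | out [-5,6] | prev ⊥ | push {1}
  [4] u=3 | in [-5,6] | out [-3,2] | prev ⊥ | push {2}
  [5] u=4 | in [-5,6] | out [-6,4] | prev ⊥ | push {3}
  [6] u=5 | in [-5,6] | out [-4,6] | prev ⊥ | push {}
  [7] u=0 | in [-5,6] | out [-3,6] | prev [3,6] | push {4}
  [8] u=1 | in [-6,6] | out [-5,6] | ==
  [9] u=2 | in [-6,6] | out [-6,6] | prev [-5,6] | push {1,5}
  [10] u=3 | in [-6,6] | out [-3,2] | ==
  [11] u=4 | in [-6,6] | out [-6,4] | ==
  [12] u=1 | in [-6,6] | out [-5,6] | ==
  [13] u=5 | in [-6,6] | out [-5,6] | prev [-4,6] | push {2}
  [14] u=2 | in [-6,6] | out [-6,6] | ==

Converged values:
  [0] [-3,6]
  [1] [-5,6]
  [2] [-6,6]
  [3] [-3,2]
  [4] [-6,4]
  [5] [-5,6]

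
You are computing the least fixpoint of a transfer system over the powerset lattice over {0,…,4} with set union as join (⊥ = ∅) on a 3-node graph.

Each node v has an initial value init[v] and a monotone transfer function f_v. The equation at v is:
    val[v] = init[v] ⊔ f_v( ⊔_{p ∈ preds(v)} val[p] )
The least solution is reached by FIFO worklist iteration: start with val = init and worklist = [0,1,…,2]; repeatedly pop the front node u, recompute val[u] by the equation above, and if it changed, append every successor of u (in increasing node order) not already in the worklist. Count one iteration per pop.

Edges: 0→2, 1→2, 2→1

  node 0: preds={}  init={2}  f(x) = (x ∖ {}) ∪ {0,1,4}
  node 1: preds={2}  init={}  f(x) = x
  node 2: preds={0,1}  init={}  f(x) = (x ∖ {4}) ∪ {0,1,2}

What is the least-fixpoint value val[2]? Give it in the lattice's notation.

{0,1,2}

Trace (5 dequeues):
  [1] u=0 | in {} | out {0,1,2,4} | prev {2} | push {}
  [2] u=1 | in {} | out {} | ==
  [3] u=2 | in {0,1,2,4} | out {0,1,2} | prev {} | push {1}
  [4] u=1 | in {0,1,2} | out {0,1,2} | prev {} | push {2}
  [5] u=2 | in {0,1,2,4} | out {0,1,2} | ==

Converged values:
  [0] {0,1,2,4}
  [1] {0,1,2}
  [2] {0,1,2}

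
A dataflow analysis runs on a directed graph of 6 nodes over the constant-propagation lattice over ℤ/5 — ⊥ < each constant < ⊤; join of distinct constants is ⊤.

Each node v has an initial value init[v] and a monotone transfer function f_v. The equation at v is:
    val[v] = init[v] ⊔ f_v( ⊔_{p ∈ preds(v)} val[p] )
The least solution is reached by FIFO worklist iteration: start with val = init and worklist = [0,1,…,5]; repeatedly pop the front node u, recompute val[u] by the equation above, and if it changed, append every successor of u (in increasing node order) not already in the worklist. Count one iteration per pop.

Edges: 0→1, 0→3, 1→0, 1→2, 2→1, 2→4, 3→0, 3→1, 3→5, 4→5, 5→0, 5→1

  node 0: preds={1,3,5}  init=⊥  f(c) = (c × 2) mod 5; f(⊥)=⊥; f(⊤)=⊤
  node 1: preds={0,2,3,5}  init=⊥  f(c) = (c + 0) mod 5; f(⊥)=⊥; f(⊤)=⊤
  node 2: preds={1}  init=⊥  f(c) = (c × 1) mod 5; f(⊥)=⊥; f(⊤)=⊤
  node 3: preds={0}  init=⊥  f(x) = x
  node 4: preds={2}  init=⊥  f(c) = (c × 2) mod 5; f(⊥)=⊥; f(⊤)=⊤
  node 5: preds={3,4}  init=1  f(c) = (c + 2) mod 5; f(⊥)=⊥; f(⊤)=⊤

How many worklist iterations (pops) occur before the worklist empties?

12

Trace (12 dequeues):
  [1] u=0 | in 1 | out 2 | prev ⊥ | push {}
  [2] u=1 | in ⊤ | out ⊤ | prev ⊥ | push {0}
  [3] u=2 | in ⊤ | out ⊤ | prev ⊥ | push {1}
  [4] u=3 | in 2 | out 2 | prev ⊥ | push {}
  [5] u=4 | in ⊤ | out ⊤ | prev ⊥ | push {}
  [6] u=5 | in ⊤ | out ⊤ | prev 1 | push {}
  [7] u=0 | in ⊤ | out ⊤ | prev 2 | push {3}
  [8] u=1 | in ⊤ | out ⊤ | ==
  [9] u=3 | in ⊤ | out ⊤ | prev 2 | push {0,1,5}
  [10] u=0 | in ⊤ | out ⊤ | ==
  [11] u=1 | in ⊤ | out ⊤ | ==
  [12] u=5 | in ⊤ | out ⊤ | ==

Converged values:
  [0] ⊤
  [1] ⊤
  [2] ⊤
  [3] ⊤
  [4] ⊤
  [5] ⊤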